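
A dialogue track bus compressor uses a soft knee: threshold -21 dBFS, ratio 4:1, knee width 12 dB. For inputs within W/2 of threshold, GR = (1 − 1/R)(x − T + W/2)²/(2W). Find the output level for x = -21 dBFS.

x − T + W/2 = -21 − (-21) + 6 = 6.
GR = (1 − 1/4) × 6² / 24 = 0.75 × 36 / 24 = 1.125 dB.
Output = -21 − 1.125 = -22.125 dBFS.

-22.125 dBFS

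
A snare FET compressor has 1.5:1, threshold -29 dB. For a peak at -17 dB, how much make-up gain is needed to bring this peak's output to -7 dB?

14 dB

Without make-up, output = threshold + overshoot/1.5 = -29 + 8 = -21 dB.
Gap to target: 14 dB.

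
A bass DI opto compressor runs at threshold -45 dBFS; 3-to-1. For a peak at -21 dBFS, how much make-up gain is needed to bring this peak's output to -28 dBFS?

9 dB

The peak compresses to -45 + 24/3 = -37 dBFS.
To reach -28 dBFS requires -28 − (-37) = 9 dB of make-up.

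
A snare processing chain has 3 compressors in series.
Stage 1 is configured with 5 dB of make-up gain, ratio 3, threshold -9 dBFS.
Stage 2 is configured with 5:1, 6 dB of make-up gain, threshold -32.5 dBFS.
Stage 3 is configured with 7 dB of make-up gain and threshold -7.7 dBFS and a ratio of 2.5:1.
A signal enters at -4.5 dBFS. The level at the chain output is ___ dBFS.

-13.5 dBFS

Stage 1: -4.5 dBFS is 4.5 dB over -9 dBFS; at 3:1 that becomes 1.5 dB over, giving -7.5 dBFS; +5 dB make-up → -2.5 dBFS.
Stage 2: overshoot 30 dB → 30/5 = 6 dB → -26.5 dBFS; +6 dB make-up → -20.5 dBFS.
Stage 3: -20.5 dBFS is at or below the -7.7 dBFS threshold — no compression; make-up brings it to -13.5 dBFS.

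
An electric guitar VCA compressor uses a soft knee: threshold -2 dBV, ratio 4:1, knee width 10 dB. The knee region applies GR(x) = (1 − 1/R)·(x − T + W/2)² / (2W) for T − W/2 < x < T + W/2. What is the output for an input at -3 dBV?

-3.6 dBV

x − T + W/2 = -3 − (-2) + 5 = 4.
GR = (1 − 1/4) × 4² / 20 = 0.75 × 16 / 20 = 0.6 dB.
Output = -3 − 0.6 = -3.6 dBV.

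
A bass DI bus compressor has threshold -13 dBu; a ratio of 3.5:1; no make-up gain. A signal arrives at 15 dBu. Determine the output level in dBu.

-5 dBu

Overshoot: 15 − (-13) = 28 dB.
The 28 dB excess becomes 8 dB after 3.5:1 reduction.
Output = -13 + 8 = -5 dBu.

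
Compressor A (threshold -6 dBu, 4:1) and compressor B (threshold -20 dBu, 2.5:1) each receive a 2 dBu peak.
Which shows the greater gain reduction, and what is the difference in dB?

A: overshoot 8 dB → output overshoot 2 dB → GR 6 dB.
B: overshoot 22 dB → output overshoot 8.8 dB → GR 13.2 dB.
B applies 7.2 dB more gain reduction.

B, by 7.2 dB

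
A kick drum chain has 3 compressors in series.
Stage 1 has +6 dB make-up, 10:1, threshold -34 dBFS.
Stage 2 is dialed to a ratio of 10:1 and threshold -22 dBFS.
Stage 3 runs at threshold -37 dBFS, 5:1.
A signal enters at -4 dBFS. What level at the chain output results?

-34.6 dBFS

Stage 1: 30 dB above -34 dBFS, reduced 10:1 to 3 dB above → -31 dBFS; +6 dB make-up → -25 dBFS.
Stage 2: below threshold (-25 ≤ -22); passes unchanged; output -25 dBFS.
Stage 3: overshoot 12 dB → 12/5 = 2.4 dB → -34.6 dBFS.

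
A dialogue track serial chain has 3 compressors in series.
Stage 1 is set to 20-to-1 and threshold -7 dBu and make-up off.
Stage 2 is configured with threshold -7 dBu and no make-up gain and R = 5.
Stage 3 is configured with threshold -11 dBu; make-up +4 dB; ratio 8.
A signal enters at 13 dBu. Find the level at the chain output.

Stage 1: 13 dBu is 20 dB over -7 dBu; at 20:1 that becomes 1 dB over, giving -6 dBu.
Stage 2: -6 dBu is 1 dB over -7 dBu; at 5:1 that becomes 0.2 dB over, giving -6.8 dBu.
Stage 3: 4.2 dB above -11 dBu, reduced 8:1 to 0.525 dB above → -10.475 dBu; +4 dB make-up → -6.475 dBu.

-6.475 dBu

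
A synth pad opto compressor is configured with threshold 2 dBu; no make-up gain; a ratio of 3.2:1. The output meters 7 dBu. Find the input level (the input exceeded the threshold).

The compressed level sits 7 − 2 = 5 dB over threshold.
Input overshoot = R × output overshoot = 16 dB → input = 2 + 16 = 18 dBu.

18 dBu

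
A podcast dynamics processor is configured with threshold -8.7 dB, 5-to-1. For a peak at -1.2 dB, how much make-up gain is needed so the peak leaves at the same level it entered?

6 dB

Without make-up, output = threshold + overshoot/5 = -8.7 + 1.5 = -7.2 dB.
Gap to target: 6 dB.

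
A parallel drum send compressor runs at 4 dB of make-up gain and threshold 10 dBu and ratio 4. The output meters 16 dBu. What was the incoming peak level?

18 dBu

Before make-up, the level was 16 − 4 = 12 dBu.
The compressed level sits 12 − 10 = 2 dB over threshold.
Before 4:1 compression the overshoot was 2 × 4 = 8 dB, so input = 10 + 8 = 18 dBu.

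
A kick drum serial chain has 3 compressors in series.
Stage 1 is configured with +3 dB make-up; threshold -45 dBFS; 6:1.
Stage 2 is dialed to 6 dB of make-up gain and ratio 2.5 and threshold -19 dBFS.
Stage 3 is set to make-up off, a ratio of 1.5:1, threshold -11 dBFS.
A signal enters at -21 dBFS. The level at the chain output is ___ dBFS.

-32 dBFS

Stage 1: -21 dBFS is 24 dB over -45 dBFS; at 6:1 that becomes 4 dB over, giving -41 dBFS; +3 dB make-up → -38 dBFS.
Stage 2: below threshold (-38 ≤ -19); passes unchanged; make-up brings it to -32 dBFS.
Stage 3: -32 dBFS ≤ -11 dBFS, so stage 3 doesn't engage; output -32 dBFS.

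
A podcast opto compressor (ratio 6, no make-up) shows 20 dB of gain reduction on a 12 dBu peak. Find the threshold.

-12 dBu

Input is 24 dB above T (since output overshoot × R = input overshoot: (-8 − T)·6 = 12 − T gives T = -12 dBu).
Check: -12 + (12 − (-12))/6 = -12 + 4 = -8 dBu. ✓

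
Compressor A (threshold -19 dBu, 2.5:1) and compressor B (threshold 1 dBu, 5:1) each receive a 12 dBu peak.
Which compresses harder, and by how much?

A, by 9.8 dB

A: overshoot 31 dB → output overshoot 12.4 dB → GR 18.6 dB.
B: overshoot 11 dB → output overshoot 2.2 dB → GR 8.8 dB.
A applies 9.8 dB more gain reduction.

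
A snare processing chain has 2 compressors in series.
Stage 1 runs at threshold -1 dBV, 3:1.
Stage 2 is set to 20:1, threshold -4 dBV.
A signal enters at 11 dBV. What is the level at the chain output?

-3.65 dBV

Stage 1: 12 dB above -1 dBV, reduced 3:1 to 4 dB above → 3 dBV.
Stage 2: 3 dBV is 7 dB over -4 dBV; at 20:1 that becomes 0.35 dB over, giving -3.65 dBV.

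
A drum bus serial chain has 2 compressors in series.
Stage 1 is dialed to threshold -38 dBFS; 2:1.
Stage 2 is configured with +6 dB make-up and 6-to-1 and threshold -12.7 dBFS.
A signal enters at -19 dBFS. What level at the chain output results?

Stage 1: overshoot 19 dB → 19/2 = 9.5 dB → -28.5 dBFS.
Stage 2: below threshold (-28.5 ≤ -12.7); passes unchanged; make-up brings it to -22.5 dBFS.

-22.5 dBFS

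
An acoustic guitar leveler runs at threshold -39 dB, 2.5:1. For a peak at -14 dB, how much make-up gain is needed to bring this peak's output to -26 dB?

Overshoot 25 dB → 25/2.5 = 10 dB after compression, so the compressed level is -39 + 10 = -29 dB.
Make-up = target − compressed = -26 − (-29) = 3 dB.

3 dB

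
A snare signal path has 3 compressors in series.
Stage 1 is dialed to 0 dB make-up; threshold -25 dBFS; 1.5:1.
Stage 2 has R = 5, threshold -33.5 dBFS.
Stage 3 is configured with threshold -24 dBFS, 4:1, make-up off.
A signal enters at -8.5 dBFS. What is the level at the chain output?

-29.6 dBFS

Stage 1: 16.5 dB above -25 dBFS, reduced 1.5:1 to 11 dB above → -14 dBFS.
Stage 2: 19.5 dB above -33.5 dBFS, reduced 5:1 to 3.9 dB above → -29.6 dBFS.
Stage 3: below threshold (-29.6 ≤ -24); passes unchanged; output -29.6 dBFS.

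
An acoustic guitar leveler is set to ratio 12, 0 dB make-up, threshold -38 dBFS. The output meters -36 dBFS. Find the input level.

That's 2 dB above the -38 dBFS threshold.
Input overshoot = R × output overshoot = 24 dB → input = -38 + 24 = -14 dBFS.

-14 dBFS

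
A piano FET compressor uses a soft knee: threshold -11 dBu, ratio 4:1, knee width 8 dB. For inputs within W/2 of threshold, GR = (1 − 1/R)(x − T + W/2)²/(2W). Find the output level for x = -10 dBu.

x − T + W/2 = -10 − (-11) + 4 = 5.
GR = (1 − 1/4) × 5² / 16 = 0.75 × 25 / 16 = 1.171875 dB.
Output = -10 − 1.171875 = -11.171875 dBu.

-11.171875 dBu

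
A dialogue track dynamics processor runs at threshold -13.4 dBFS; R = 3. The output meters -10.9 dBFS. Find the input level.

-5.9 dBFS

Post-compression overshoot = -10.9 − (-13.4) = 2.5 dB.
Input overshoot = R × output overshoot = 7.5 dB → input = -13.4 + 7.5 = -5.9 dBFS.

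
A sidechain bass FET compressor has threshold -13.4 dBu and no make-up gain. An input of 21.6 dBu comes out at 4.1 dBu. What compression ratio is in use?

Input overshoot = 21.6 − (-13.4) = 35 dB; output overshoot = 4.1 − (-13.4) = 17.5 dB.
Ratio = 35 / 17.5 = 2.

2:1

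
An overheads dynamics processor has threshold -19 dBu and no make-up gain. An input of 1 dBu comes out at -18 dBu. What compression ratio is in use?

20:1

Input overshoot = 1 − (-19) = 20 dB; output overshoot = -18 − (-19) = 1 dB.
Ratio = 20 / 1 = 20.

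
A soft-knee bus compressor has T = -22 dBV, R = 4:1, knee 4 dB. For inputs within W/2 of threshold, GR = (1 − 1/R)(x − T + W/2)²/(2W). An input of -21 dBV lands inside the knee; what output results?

-21.84375 dBV

x − T + W/2 = -21 − (-22) + 2 = 3.
GR = (1 − 1/4) × 3² / 8 = 0.75 × 9 / 8 = 0.84375 dB.
Output = -21 − 0.84375 = -21.84375 dBV.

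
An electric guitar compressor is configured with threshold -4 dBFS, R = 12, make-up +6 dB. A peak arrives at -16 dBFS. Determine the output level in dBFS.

-16 dBFS is 12 dB below the -4 dBFS threshold, so no gain reduction is applied.
Make-up gain adds 6 dB: -16 + 6 = -10 dBFS.

-10 dBFS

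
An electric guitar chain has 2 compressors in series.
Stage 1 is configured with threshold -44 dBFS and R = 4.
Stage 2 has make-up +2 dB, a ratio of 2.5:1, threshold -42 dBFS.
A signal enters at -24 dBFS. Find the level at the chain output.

Stage 1: -24 dBFS is 20 dB over -44 dBFS; at 4:1 that becomes 5 dB over, giving -39 dBFS.
Stage 2: 3 dB above -42 dBFS, reduced 2.5:1 to 1.2 dB above → -40.8 dBFS; +2 dB make-up → -38.8 dBFS.

-38.8 dBFS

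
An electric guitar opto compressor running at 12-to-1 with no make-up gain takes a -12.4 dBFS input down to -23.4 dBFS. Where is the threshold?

-24.4 dBFS

Let T be the threshold. Output overshoot = (input overshoot)/R, so -23.4 − T = (-12.4 − T)/12.
12·(-23.4 − T) = -12.4 − T → 11·T = -280.8 − (-12.4) = -268.4.
T = -268.4/11 = -24.4 dBFS.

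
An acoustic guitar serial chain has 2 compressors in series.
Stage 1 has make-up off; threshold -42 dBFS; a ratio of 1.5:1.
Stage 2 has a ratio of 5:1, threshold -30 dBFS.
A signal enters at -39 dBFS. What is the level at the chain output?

-40 dBFS

Stage 1: -39 dBFS is 3 dB over -42 dBFS; at 1.5:1 that becomes 2 dB over, giving -40 dBFS.
Stage 2: -40 dBFS ≤ -30 dBFS, so stage 2 doesn't engage; output -40 dBFS.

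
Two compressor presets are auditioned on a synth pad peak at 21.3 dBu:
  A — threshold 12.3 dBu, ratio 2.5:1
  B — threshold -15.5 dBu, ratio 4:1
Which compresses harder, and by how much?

A: 9 dB over, compressed to 3.6 dB over, so 5.4 dB of GR.
B: 36.8 dB over, compressed to 9.2 dB over, so 27.6 dB of GR.
B reduces 22.2 dB more.

B, by 22.2 dB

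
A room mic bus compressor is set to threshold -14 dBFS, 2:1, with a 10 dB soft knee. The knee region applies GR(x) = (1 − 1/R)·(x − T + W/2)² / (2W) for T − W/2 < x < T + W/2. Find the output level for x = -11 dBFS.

x − T + W/2 = -11 − (-14) + 5 = 8.
GR = (1 − 1/2) × 8² / 20 = 0.5 × 64 / 20 = 1.6 dB.
Output = -11 − 1.6 = -12.6 dBFS.

-12.6 dBFS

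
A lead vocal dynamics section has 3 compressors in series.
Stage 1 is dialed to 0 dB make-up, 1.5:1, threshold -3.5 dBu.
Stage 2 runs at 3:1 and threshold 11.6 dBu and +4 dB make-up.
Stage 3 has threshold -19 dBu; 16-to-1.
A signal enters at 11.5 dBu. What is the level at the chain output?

-17.15625 dBu

Stage 1: 11.5 dBu is 15 dB over -3.5 dBu; at 1.5:1 that becomes 10 dB over, giving 6.5 dBu.
Stage 2: 6.5 dBu ≤ 11.6 dBu, so stage 2 doesn't engage; make-up brings it to 10.5 dBu.
Stage 3: 29.5 dB above -19 dBu, reduced 16:1 to 1.84375 dB above → -17.15625 dBu.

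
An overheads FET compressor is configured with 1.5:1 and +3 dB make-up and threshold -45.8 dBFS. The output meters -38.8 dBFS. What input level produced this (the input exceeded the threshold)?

Remove make-up: -38.8 − 3 = -41.8 dBFS.
Post-compression overshoot = -41.8 − (-45.8) = 4 dB.
Undo the ratio: input overshoot = 4 × 1.5 = 6 dB, giving input = -39.8 dBFS.

-39.8 dBFS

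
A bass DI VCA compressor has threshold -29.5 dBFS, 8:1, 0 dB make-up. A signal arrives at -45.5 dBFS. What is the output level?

-45.5 dBFS

-45.5 dBFS is 16 dB below the -29.5 dBFS threshold, so no gain reduction is applied.
Output = input = -45.5 dBFS.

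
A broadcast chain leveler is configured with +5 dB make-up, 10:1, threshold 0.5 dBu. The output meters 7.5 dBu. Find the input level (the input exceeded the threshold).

20.5 dBu

Stripping the +5 dB make-up gives 2.5 dBu at the gain stage.
That's 2 dB above the 0.5 dBu threshold.
Undo the ratio: input overshoot = 2 × 10 = 20 dB, giving input = 20.5 dBu.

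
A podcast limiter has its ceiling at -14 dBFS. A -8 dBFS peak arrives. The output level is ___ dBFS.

At ∞:1, everything above -14 dBFS is held at the ceiling.

-14 dBFS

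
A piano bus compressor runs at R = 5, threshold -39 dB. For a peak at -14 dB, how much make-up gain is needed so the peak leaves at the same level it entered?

Without make-up, output = threshold + overshoot/5 = -39 + 5 = -34 dB.
Gap to target: 20 dB.

20 dB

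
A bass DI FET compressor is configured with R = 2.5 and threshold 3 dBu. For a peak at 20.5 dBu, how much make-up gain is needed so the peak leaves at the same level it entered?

Overshoot 17.5 dB → 17.5/2.5 = 7 dB after compression, so the compressed level is 3 + 7 = 10 dBu.
Make-up = target − compressed = 20.5 − 10 = 10.5 dB.

10.5 dB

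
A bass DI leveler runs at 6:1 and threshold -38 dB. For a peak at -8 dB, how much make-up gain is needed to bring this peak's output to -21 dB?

12 dB

Overshoot 30 dB → 30/6 = 5 dB after compression, so the compressed level is -38 + 5 = -33 dB.
Make-up = target − compressed = -21 − (-33) = 12 dB.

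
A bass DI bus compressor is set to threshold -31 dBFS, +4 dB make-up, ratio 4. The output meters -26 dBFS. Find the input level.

Remove make-up: -26 − 4 = -30 dBFS.
That's 1 dB above the -31 dBFS threshold.
Undo the ratio: input overshoot = 1 × 4 = 4 dB, giving input = -27 dBFS.

-27 dBFS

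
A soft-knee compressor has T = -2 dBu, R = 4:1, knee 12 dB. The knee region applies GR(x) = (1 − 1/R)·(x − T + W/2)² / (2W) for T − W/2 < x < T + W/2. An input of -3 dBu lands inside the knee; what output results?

x − T + W/2 = -3 − (-2) + 6 = 5.
GR = (1 − 1/4) × 5² / 24 = 0.75 × 25 / 24 = 0.78125 dB.
Output = -3 − 0.78125 = -3.78125 dBu.

-3.78125 dBu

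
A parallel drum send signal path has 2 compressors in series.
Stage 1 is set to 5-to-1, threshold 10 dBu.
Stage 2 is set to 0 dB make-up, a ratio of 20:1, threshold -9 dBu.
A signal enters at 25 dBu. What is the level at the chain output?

-7.9 dBu

Stage 1: 15 dB above 10 dBu, reduced 5:1 to 3 dB above → 13 dBu.
Stage 2: overshoot 22 dB → 22/20 = 1.1 dB → -7.9 dBu.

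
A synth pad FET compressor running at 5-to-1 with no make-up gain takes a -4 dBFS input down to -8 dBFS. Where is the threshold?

-9 dBFS

Input is 5 dB above T (since output overshoot × R = input overshoot: (-8 − T)·5 = -4 − T gives T = -9 dBFS).
Check: -9 + (-4 − (-9))/5 = -9 + 1 = -8 dBFS. ✓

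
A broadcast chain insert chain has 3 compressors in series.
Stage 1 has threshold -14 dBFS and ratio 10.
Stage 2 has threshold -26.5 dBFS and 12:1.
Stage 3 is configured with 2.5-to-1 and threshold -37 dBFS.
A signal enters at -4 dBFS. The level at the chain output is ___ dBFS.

Stage 1: overshoot 10 dB → 10/10 = 1 dB → -13 dBFS.
Stage 2: -13 dBFS is 13.5 dB over -26.5 dBFS; at 12:1 that becomes 1.125 dB over, giving -25.375 dBFS.
Stage 3: -25.375 dBFS is 11.625 dB over -37 dBFS; at 2.5:1 that becomes 4.65 dB over, giving -32.35 dBFS.

-32.35 dBFS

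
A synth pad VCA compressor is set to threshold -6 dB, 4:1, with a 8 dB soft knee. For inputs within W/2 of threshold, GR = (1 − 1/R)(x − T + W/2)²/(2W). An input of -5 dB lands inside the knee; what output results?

x − T + W/2 = -5 − (-6) + 4 = 5.
GR = (1 − 1/4) × 5² / 16 = 0.75 × 25 / 16 = 1.171875 dB.
Output = -5 − 1.171875 = -6.171875 dB.

-6.171875 dB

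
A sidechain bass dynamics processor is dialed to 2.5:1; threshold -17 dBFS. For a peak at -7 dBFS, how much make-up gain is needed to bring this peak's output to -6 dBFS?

7 dB

Overshoot 10 dB → 10/2.5 = 4 dB after compression, so the compressed level is -17 + 4 = -13 dBFS.
Make-up = target − compressed = -6 − (-13) = 7 dB.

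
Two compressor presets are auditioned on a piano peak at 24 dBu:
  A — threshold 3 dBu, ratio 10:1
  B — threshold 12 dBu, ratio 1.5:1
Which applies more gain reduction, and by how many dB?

A: overshoot 21 dB → output overshoot 2.1 dB → GR 18.9 dB.
B: overshoot 12 dB → output overshoot 8 dB → GR 4 dB.
A reduces 14.9 dB more.

A, by 14.9 dB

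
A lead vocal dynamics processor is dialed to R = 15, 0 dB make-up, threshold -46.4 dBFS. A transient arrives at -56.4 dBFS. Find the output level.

-56.4 dBFS

-56.4 dBFS is 10 dB below the -46.4 dBFS threshold, so no gain reduction is applied.
Output = input = -56.4 dBFS.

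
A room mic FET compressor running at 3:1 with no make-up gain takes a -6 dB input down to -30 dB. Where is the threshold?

Input is 36 dB above T (since output overshoot × R = input overshoot: (-30 − T)·3 = -6 − T gives T = -42 dB).
Check: -42 + (-6 − (-42))/3 = -42 + 12 = -30 dB. ✓

-42 dB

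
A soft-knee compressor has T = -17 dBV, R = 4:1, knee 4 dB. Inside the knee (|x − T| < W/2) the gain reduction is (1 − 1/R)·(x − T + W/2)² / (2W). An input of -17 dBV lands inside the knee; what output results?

x − T + W/2 = -17 − (-17) + 2 = 2.
GR = (1 − 1/4) × 2² / 8 = 0.75 × 4 / 8 = 0.375 dB.
Output = -17 − 0.375 = -17.375 dBV.

-17.375 dBV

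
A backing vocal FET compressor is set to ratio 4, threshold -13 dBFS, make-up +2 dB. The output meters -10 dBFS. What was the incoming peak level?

Stripping the +2 dB make-up gives -12 dBFS at the gain stage.
That's 1 dB above the -13 dBFS threshold.
Before 4:1 compression the overshoot was 1 × 4 = 4 dB, so input = -13 + 4 = -9 dBFS.

-9 dBFS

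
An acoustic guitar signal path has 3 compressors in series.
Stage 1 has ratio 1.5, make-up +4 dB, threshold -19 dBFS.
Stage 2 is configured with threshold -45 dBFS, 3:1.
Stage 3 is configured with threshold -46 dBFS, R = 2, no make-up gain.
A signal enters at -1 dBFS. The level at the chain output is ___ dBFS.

Stage 1: 18 dB above -19 dBFS, reduced 1.5:1 to 12 dB above → -7 dBFS; +4 dB make-up → -3 dBFS.
Stage 2: 42 dB above -45 dBFS, reduced 3:1 to 14 dB above → -31 dBFS.
Stage 3: -31 dBFS is 15 dB over -46 dBFS; at 2:1 that becomes 7.5 dB over, giving -38.5 dBFS.

-38.5 dBFS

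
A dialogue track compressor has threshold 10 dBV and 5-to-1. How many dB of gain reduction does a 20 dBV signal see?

8 dB

The signal is 10 dB above threshold.
After 5:1 compression the overshoot becomes 10/5 = 2 dB.
So the signal is attenuated by 10 − 2 = 8 dB.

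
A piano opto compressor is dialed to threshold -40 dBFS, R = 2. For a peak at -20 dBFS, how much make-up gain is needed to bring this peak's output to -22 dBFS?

8 dB

The peak compresses to -40 + 20/2 = -30 dBFS.
To reach -22 dBFS requires -22 − (-30) = 8 dB of make-up.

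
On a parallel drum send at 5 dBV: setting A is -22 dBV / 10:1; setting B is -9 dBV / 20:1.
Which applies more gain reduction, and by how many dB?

A, by 11 dB

A: overshoot 27 dB → output overshoot 2.7 dB → GR 24.3 dB.
B: overshoot 14 dB → output overshoot 0.7 dB → GR 13.3 dB.
Difference: 11 dB in favour of A.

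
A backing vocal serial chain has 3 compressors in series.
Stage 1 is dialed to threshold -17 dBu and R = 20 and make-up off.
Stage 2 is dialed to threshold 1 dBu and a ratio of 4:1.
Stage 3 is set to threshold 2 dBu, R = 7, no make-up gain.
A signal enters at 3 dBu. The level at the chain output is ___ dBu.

Stage 1: 20 dB above -17 dBu, reduced 20:1 to 1 dB above → -16 dBu.
Stage 2: -16 dBu ≤ 1 dBu, so stage 2 doesn't engage; output -16 dBu.
Stage 3: below threshold (-16 ≤ 2); passes unchanged; output -16 dBu.

-16 dBu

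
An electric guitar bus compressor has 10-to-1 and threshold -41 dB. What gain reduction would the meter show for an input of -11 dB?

27 dB

-11 dB exceeds the threshold by 30 dB.
A 10:1 ratio leaves 3 dB of that excess.
Gain reduction = 30 − 3 = 27 dB.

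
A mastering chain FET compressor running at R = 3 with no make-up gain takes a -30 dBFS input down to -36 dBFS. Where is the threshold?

-39 dBFS

Gain reduction = -30 − (-36) = 6 dB; output overshoot = GR / (R − 1) = 6 / 2 = 3 dB.
Threshold = output − output overshoot = -36 − 3 = -39 dBFS.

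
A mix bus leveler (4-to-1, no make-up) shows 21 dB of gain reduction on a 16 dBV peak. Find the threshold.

Input is 28 dB above T (since output overshoot × R = input overshoot: (-5 − T)·4 = 16 − T gives T = -12 dBV).
Check: -12 + (16 − (-12))/4 = -12 + 7 = -5 dBV. ✓

-12 dBV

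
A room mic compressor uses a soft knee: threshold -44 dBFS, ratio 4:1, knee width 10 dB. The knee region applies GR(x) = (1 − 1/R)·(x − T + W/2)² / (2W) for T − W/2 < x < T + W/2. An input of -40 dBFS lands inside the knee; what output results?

-43.0375 dBFS

x − T + W/2 = -40 − (-44) + 5 = 9.
GR = (1 − 1/4) × 9² / 20 = 0.75 × 81 / 20 = 3.0375 dB.
Output = -40 − 3.0375 = -43.0375 dBFS.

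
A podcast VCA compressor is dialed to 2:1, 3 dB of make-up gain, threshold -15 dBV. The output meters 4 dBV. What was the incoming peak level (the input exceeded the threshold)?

17 dBV

Stripping the +3 dB make-up gives 1 dBV at the gain stage.
The compressed level sits 1 − (-15) = 16 dB over threshold.
Input overshoot = R × output overshoot = 32 dB → input = -15 + 32 = 17 dBV.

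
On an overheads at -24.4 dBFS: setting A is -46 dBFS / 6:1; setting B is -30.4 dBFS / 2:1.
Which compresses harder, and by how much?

A, by 15 dB

A: overshoot 21.6 dB → output overshoot 3.6 dB → GR 18 dB.
B: overshoot 6 dB → output overshoot 3 dB → GR 3 dB.
Difference: 15 dB in favour of A.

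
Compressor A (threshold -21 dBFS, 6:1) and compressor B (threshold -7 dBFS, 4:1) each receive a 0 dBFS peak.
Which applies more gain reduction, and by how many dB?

A, by 12.25 dB

A: GR = 21 − 21/6 = 17.5 dB.
B: GR = 7 − 7/4 = 5.25 dB.
A reduces 12.25 dB more.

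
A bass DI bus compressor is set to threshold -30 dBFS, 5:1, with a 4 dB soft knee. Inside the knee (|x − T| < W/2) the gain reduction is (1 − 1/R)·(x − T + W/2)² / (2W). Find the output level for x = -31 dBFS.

-31.1 dBFS

x − T + W/2 = -31 − (-30) + 2 = 1.
GR = (1 − 1/5) × 1² / 8 = 0.8 × 1 / 8 = 0.1 dB.
Output = -31 − 0.1 = -31.1 dBFS.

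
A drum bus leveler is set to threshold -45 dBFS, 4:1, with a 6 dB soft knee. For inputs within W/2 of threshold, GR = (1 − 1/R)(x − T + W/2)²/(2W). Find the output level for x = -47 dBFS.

x − T + W/2 = -47 − (-45) + 3 = 1.
GR = (1 − 1/4) × 1² / 12 = 0.75 × 1 / 12 = 0.0625 dB.
Output = -47 − 0.0625 = -47.0625 dBFS.

-47.0625 dBFS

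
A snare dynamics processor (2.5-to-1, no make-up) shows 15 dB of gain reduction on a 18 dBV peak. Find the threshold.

-7 dBV

Let T be the threshold. Output overshoot = (input overshoot)/R, so 3 − T = (18 − T)/2.5.
2.5·(3 − T) = 18 − T → 1.5·T = 7.5 − 18 = -10.5.
T = -10.5/1.5 = -7 dBV.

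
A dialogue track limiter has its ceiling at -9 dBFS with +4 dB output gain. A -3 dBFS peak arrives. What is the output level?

-5 dBFS

The limiter clamps the peak to its -9 dBFS ceiling.
Output gain then adds 4 dB: -9 + 4 = -5 dBFS.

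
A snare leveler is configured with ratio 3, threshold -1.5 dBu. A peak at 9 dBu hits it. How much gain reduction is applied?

The signal is 10.5 dB above threshold.
A 3:1 ratio leaves 3.5 dB of that excess.
GR = overshoot in − overshoot out = 10.5 − 3.5 = 7 dB.

7 dB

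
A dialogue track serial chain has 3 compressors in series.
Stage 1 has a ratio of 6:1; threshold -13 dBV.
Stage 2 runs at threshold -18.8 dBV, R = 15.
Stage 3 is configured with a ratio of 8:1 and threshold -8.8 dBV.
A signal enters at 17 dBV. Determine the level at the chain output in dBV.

Stage 1: 30 dB above -13 dBV, reduced 6:1 to 5 dB above → -8 dBV.
Stage 2: -8 dBV is 10.8 dB over -18.8 dBV; at 15:1 that becomes 0.72 dB over, giving -18.08 dBV.
Stage 3: below threshold (-18.08 ≤ -8.8); passes unchanged; output -18.08 dBV.

-18.08 dBV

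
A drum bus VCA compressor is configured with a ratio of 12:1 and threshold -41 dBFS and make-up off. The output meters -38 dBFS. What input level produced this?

That's 3 dB above the -41 dBFS threshold.
Input overshoot = R × output overshoot = 36 dB → input = -41 + 36 = -5 dBFS.

-5 dBFS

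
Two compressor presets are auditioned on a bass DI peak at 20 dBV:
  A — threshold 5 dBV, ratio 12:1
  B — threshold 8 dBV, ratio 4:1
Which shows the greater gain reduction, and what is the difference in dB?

A, by 4.75 dB

A: overshoot 15 dB → output overshoot 1.25 dB → GR 13.75 dB.
B: overshoot 12 dB → output overshoot 3 dB → GR 9 dB.
A applies 4.75 dB more gain reduction.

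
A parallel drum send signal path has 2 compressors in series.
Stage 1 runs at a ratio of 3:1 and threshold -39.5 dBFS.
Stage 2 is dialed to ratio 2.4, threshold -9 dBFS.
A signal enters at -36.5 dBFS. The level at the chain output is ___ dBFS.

Stage 1: 3 dB above -39.5 dBFS, reduced 3:1 to 1 dB above → -38.5 dBFS.
Stage 2: -38.5 dBFS ≤ -9 dBFS, so stage 2 doesn't engage; output -38.5 dBFS.

-38.5 dBFS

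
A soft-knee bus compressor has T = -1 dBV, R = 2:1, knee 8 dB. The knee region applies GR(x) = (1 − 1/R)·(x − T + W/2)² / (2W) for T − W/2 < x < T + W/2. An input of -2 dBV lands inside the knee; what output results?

x − T + W/2 = -2 − (-1) + 4 = 3.
GR = (1 − 1/2) × 3² / 16 = 0.5 × 9 / 16 = 0.28125 dB.
Output = -2 − 0.28125 = -2.28125 dBV.

-2.28125 dBV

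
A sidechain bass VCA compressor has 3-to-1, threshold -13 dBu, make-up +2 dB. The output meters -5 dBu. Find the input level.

5 dBu

Remove make-up: -5 − 2 = -7 dBu.
The compressed level sits -7 − (-13) = 6 dB over threshold.
Before 3:1 compression the overshoot was 6 × 3 = 18 dB, so input = -13 + 18 = 5 dBu.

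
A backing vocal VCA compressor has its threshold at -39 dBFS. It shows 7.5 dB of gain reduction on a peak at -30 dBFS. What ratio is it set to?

Input overshoot = -30 − (-39) = 9 dB.
Output overshoot = 9 − 7.5 = 1.5 dB.
Ratio = input overshoot / output overshoot = 9 / 1.5 = 6.

6:1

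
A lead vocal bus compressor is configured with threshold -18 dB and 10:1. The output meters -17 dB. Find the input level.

Post-compression overshoot = -17 − (-18) = 1 dB.
Undo the ratio: input overshoot = 1 × 10 = 10 dB, giving input = -8 dB.

-8 dB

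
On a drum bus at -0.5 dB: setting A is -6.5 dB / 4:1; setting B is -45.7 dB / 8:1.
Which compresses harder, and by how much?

B, by 35.05 dB

A: GR = 6 − 6/4 = 4.5 dB.
B: GR = 45.2 − 45.2/8 = 39.55 dB.
B reduces 35.05 dB more.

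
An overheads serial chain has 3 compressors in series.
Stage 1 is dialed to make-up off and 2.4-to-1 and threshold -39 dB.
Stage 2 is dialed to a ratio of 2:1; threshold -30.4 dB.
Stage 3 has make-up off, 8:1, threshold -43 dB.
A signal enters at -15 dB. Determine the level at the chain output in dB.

Stage 1: -15 dB is 24 dB over -39 dB; at 2.4:1 that becomes 10 dB over, giving -29 dB.
Stage 2: overshoot 1.4 dB → 1.4/2 = 0.7 dB → -29.7 dB.
Stage 3: 13.3 dB above -43 dB, reduced 8:1 to 1.6625 dB above → -41.3375 dB.

-41.3375 dB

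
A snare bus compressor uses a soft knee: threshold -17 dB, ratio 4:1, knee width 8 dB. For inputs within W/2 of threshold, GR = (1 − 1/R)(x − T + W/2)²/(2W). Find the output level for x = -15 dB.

x − T + W/2 = -15 − (-17) + 4 = 6.
GR = (1 − 1/4) × 6² / 16 = 0.75 × 36 / 16 = 1.6875 dB.
Output = -15 − 1.6875 = -16.6875 dB.

-16.6875 dB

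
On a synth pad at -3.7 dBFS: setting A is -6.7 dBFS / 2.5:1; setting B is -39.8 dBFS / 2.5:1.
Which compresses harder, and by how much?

B, by 19.86 dB

A: overshoot 3 dB → output overshoot 1.2 dB → GR 1.8 dB.
B: overshoot 36.1 dB → output overshoot 14.44 dB → GR 21.66 dB.
B reduces 19.86 dB more.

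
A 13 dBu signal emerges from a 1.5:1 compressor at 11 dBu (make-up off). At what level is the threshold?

7 dBu

Gain reduction = 13 − 11 = 2 dB; output overshoot = GR / (R − 1) = 2 / 0.5 = 4 dB.
Threshold = output − output overshoot = 11 − 4 = 7 dBu.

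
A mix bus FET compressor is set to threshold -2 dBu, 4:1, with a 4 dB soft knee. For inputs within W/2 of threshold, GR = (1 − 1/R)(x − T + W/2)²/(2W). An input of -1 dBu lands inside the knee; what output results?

x − T + W/2 = -1 − (-2) + 2 = 3.
GR = (1 − 1/4) × 3² / 8 = 0.75 × 9 / 8 = 0.84375 dB.
Output = -1 − 0.84375 = -1.84375 dBu.

-1.84375 dBu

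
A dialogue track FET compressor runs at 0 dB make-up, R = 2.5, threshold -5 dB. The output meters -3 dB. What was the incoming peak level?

0 dB

Post-compression overshoot = -3 − (-5) = 2 dB.
Input overshoot = R × output overshoot = 5 dB → input = -5 + 5 = 0 dB.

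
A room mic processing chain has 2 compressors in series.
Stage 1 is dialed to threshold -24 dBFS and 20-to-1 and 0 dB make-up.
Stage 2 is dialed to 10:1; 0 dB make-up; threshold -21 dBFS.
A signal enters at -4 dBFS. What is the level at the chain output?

-23 dBFS

Stage 1: -4 dBFS is 20 dB over -24 dBFS; at 20:1 that becomes 1 dB over, giving -23 dBFS.
Stage 2: -23 dBFS ≤ -21 dBFS, so stage 2 doesn't engage; output -23 dBFS.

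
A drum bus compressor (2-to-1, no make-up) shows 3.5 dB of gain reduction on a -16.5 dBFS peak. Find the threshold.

-23.5 dBFS

Gain reduction = -16.5 − (-20) = 3.5 dB; output overshoot = GR / (R − 1) = 3.5 / 1 = 3.5 dB.
Threshold = output − output overshoot = -20 − 3.5 = -23.5 dBFS.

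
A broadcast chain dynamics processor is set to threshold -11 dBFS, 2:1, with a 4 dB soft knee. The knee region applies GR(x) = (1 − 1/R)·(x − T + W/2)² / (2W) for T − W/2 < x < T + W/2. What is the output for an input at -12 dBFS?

-12.0625 dBFS

x − T + W/2 = -12 − (-11) + 2 = 1.
GR = (1 − 1/2) × 1² / 8 = 0.5 × 1 / 8 = 0.0625 dB.
Output = -12 − 0.0625 = -12.0625 dBFS.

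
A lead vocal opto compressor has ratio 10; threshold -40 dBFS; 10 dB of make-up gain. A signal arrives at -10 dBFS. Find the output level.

-27 dBFS

The input is 30 dB above the -40 dBFS threshold.
10:1 compression reduces that to 30/10 = 3 dB over.
That puts the output at -37 dBFS; make-up adds 10 dB, giving -27 dBFS.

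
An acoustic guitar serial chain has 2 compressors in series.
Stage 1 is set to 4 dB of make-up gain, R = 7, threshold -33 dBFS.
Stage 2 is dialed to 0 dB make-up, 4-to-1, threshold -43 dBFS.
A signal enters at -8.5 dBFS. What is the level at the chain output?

-38.625 dBFS

Stage 1: 24.5 dB above -33 dBFS, reduced 7:1 to 3.5 dB above → -29.5 dBFS; +4 dB make-up → -25.5 dBFS.
Stage 2: 17.5 dB above -43 dBFS, reduced 4:1 to 4.375 dB above → -38.625 dBFS.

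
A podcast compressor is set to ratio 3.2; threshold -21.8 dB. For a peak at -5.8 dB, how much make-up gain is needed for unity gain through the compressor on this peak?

11 dB

Overshoot 16 dB → 16/3.2 = 5 dB after compression, so the compressed level is -21.8 + 5 = -16.8 dB.
Make-up = target − compressed = -5.8 − (-16.8) = 11 dB.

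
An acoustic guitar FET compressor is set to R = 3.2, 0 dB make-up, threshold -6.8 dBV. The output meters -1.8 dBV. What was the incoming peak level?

9.2 dBV

That's 5 dB above the -6.8 dBV threshold.
Input overshoot = R × output overshoot = 16 dB → input = -6.8 + 16 = 9.2 dBV.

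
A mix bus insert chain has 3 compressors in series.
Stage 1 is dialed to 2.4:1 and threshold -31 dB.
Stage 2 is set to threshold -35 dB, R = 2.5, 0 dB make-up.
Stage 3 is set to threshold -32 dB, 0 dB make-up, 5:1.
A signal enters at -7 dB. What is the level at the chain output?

-31.48 dB

Stage 1: 24 dB above -31 dB, reduced 2.4:1 to 10 dB above → -21 dB.
Stage 2: 14 dB above -35 dB, reduced 2.5:1 to 5.6 dB above → -29.4 dB.
Stage 3: -29.4 dB is 2.6 dB over -32 dB; at 5:1 that becomes 0.52 dB over, giving -31.48 dB.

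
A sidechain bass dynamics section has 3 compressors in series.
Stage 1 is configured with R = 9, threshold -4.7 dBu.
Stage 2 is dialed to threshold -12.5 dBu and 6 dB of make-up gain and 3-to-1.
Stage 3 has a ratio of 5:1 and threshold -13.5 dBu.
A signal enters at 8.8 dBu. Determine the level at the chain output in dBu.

Stage 1: overshoot 13.5 dB → 13.5/9 = 1.5 dB → -3.2 dBu.
Stage 2: overshoot 9.3 dB → 9.3/3 = 3.1 dB → -9.4 dBu; +6 dB make-up → -3.4 dBu.
Stage 3: -3.4 dBu is 10.1 dB over -13.5 dBu; at 5:1 that becomes 2.02 dB over, giving -11.48 dBu.

-11.48 dBu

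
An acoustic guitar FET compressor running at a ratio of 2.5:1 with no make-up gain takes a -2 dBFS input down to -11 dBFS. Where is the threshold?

-17 dBFS

Let T be the threshold. Output overshoot = (input overshoot)/R, so -11 − T = (-2 − T)/2.5.
2.5·(-11 − T) = -2 − T → 1.5·T = -27.5 − (-2) = -25.5.
T = -25.5/1.5 = -17 dBFS.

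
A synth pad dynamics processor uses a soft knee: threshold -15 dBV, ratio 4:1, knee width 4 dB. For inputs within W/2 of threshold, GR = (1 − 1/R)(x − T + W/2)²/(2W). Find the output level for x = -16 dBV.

x − T + W/2 = -16 − (-15) + 2 = 1.
GR = (1 − 1/4) × 1² / 8 = 0.75 × 1 / 8 = 0.09375 dB.
Output = -16 − 0.09375 = -16.09375 dBV.

-16.09375 dBV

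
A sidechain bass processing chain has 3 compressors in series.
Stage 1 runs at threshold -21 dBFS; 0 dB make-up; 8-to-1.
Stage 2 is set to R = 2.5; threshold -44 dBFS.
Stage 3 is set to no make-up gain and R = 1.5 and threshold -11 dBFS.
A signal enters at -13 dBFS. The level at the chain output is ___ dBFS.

-34.4 dBFS

Stage 1: overshoot 8 dB → 8/8 = 1 dB → -20 dBFS.
Stage 2: overshoot 24 dB → 24/2.5 = 9.6 dB → -34.4 dBFS.
Stage 3: -34.4 dBFS ≤ -11 dBFS, so stage 3 doesn't engage; output -34.4 dBFS.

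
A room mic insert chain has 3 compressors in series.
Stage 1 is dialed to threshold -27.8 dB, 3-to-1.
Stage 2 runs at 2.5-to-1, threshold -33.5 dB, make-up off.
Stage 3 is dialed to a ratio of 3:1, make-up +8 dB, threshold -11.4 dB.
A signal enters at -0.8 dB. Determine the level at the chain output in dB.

-19.62 dB

Stage 1: 27 dB above -27.8 dB, reduced 3:1 to 9 dB above → -18.8 dB.
Stage 2: -18.8 dB is 14.7 dB over -33.5 dB; at 2.5:1 that becomes 5.88 dB over, giving -27.62 dB.
Stage 3: -27.62 dB is at or below the -11.4 dB threshold — no compression; make-up brings it to -19.62 dB.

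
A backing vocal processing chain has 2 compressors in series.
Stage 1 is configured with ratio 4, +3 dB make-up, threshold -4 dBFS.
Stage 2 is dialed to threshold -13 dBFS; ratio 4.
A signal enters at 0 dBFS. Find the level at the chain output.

-9.75 dBFS

Stage 1: 0 dBFS is 4 dB over -4 dBFS; at 4:1 that becomes 1 dB over, giving -3 dBFS; +3 dB make-up → 0 dBFS.
Stage 2: overshoot 13 dB → 13/4 = 3.25 dB → -9.75 dBFS.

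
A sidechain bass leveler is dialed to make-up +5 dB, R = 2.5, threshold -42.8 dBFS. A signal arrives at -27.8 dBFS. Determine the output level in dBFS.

-31.8 dBFS

Overshoot: -27.8 − (-42.8) = 15 dB.
The 15 dB excess becomes 6 dB after 2.5:1 reduction.
That puts the output at -36.8 dBFS; make-up adds 5 dB, giving -31.8 dBFS.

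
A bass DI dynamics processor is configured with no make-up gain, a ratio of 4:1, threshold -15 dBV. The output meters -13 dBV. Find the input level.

-7 dBV

The compressed level sits -13 − (-15) = 2 dB over threshold.
Undo the ratio: input overshoot = 2 × 4 = 8 dB, giving input = -7 dBV.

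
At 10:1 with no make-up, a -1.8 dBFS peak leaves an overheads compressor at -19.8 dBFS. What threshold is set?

-21.8 dBFS

Let T be the threshold. Output overshoot = (input overshoot)/R, so -19.8 − T = (-1.8 − T)/10.
10·(-19.8 − T) = -1.8 − T → 9·T = -198 − (-1.8) = -196.2.
T = -196.2/9 = -21.8 dBFS.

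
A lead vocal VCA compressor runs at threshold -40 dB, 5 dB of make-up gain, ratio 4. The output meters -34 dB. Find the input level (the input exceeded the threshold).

-36 dB

Stripping the +5 dB make-up gives -39 dB at the gain stage.
The compressed level sits -39 − (-40) = 1 dB over threshold.
Before 4:1 compression the overshoot was 1 × 4 = 4 dB, so input = -40 + 4 = -36 dB.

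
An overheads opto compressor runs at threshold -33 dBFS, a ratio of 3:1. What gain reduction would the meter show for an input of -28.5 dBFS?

Overshoot = -28.5 − (-33) = 4.5 dB.
A 3:1 ratio leaves 1.5 dB of that excess.
So the signal is attenuated by 4.5 − 1.5 = 3 dB.

3 dB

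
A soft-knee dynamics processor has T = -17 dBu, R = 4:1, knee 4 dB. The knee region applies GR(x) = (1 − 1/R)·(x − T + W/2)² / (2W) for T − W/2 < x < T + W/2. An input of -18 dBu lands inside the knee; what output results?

-18.09375 dBu

x − T + W/2 = -18 − (-17) + 2 = 1.
GR = (1 − 1/4) × 1² / 8 = 0.75 × 1 / 8 = 0.09375 dB.
Output = -18 − 0.09375 = -18.09375 dBu.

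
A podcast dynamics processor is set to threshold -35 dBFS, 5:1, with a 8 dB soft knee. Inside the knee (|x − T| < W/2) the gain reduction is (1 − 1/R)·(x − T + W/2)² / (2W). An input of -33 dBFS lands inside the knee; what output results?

-34.8 dBFS

x − T + W/2 = -33 − (-35) + 4 = 6.
GR = (1 − 1/5) × 6² / 16 = 0.8 × 36 / 16 = 1.8 dB.
Output = -33 − 1.8 = -34.8 dBFS.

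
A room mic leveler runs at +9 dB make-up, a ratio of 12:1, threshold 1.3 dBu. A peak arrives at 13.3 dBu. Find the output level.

13.3 dBu sits 12 dB over threshold.
12:1 compression reduces that to 12/12 = 1 dB over.
Output = 1.3 + 1 = 2.3 dBu; make-up adds 9 dB, giving 11.3 dBu.

11.3 dBu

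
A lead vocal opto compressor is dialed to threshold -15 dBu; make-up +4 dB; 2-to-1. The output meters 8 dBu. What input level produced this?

23 dBu

Before make-up, the level was 8 − 4 = 4 dBu.
That's 19 dB above the -15 dBu threshold.
Before 2:1 compression the overshoot was 19 × 2 = 38 dB, so input = -15 + 38 = 23 dBu.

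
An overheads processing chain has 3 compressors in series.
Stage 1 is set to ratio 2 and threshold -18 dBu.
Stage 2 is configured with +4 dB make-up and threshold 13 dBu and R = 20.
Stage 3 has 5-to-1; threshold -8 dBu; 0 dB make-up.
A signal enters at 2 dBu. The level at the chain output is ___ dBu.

Stage 1: 2 dBu is 20 dB over -18 dBu; at 2:1 that becomes 10 dB over, giving -8 dBu.
Stage 2: -8 dBu is at or below the 13 dBu threshold — no compression; make-up brings it to -4 dBu.
Stage 3: -4 dBu is 4 dB over -8 dBu; at 5:1 that becomes 0.8 dB over, giving -7.2 dBu.

-7.2 dBu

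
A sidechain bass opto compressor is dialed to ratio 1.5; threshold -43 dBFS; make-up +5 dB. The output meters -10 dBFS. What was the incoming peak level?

-1 dBFS

Remove make-up: -10 − 5 = -15 dBFS.
The compressed level sits -15 − (-43) = 28 dB over threshold.
Before 1.5:1 compression the overshoot was 28 × 1.5 = 42 dB, so input = -43 + 42 = -1 dBFS.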